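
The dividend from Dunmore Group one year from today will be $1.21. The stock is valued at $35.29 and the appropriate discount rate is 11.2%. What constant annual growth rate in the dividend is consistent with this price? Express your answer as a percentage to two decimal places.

7.77%

P = D₁/(r−g) ⇒ g = r − D₁/P = 0.112 − $1.21/$35.29 = 0.077713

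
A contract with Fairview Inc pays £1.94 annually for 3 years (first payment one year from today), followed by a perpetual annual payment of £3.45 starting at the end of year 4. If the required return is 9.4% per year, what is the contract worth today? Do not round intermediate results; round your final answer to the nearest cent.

£32.91

PV of 3-year annuity: £1.94 × [1 − (1+0.094)^−3] / 0.094 = 4.87591
Perpetuity value at year 3: £3.45 / 0.094 = 36.70213
PV of perpetuity: 36.70213 / (1+0.094)^3 = 28.03104
Total PV = 4.87591 + 28.03104 = 32.90696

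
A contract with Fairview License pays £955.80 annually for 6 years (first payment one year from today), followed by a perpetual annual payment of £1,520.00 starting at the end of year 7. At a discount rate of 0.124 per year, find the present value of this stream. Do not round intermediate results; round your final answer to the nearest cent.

£9964.45

PV of 6-year annuity: £955.80 × [1 − (1+0.124)^−6] / 0.124 = 3885.56470
Perpetuity value at year 6: £1,520.00 / 0.124 = 12258.06452
PV of perpetuity: 12258.06452 / (1+0.124)^6 = 6078.88651
Total PV = 3885.56470 + 6078.88651 = 9964.45121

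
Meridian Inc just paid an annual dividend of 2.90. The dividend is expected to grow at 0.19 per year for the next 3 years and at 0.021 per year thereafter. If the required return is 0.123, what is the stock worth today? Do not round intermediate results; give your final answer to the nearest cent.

D_1 = 3.45100
D_2 = 4.10669
D_3 = 4.88696
Terminal value at year 3: TV = D_3×(1+g_2)/(r−g_2) = 4.98959/0.102 = 48.91752
P_0 = D_1/(1+r)^1 + D_2/(1+r)^2 + D_3/(1+r)^3 + TV/(1+r)^3
    = 3.07302 + 3.25636 + 3.45064 + 34.54023 = 44.32025

44.32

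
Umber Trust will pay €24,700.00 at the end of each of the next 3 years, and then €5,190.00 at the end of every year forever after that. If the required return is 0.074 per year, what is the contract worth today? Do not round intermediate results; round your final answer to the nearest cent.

PV of 3-year annuity: €24,700.00 × [1 − (1+0.074)^−3] / 0.074 = 64349.78951
Perpetuity value at year 3: €5,190.00 / 0.074 = 70135.13514
PV of perpetuity: 70135.13514 / (1+0.074)^3 = 56613.86357
Total PV = 64349.78951 + 56613.86357 = 120963.65308

€120963.65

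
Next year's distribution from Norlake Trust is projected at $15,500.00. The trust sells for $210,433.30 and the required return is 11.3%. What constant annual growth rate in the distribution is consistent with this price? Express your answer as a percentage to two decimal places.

3.93%

P = D₁/(r−g) ⇒ g = r − D₁/P = 0.113 − $15,500.00/$210,433.30 = 0.039342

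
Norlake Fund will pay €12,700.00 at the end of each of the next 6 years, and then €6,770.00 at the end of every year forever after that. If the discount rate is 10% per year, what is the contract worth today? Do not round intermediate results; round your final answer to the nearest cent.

€93526.70

PV of 6-year annuity: €12,700.00 × [1 − (1+0.1)^−6] / 0.1 = 55311.81088
Perpetuity value at year 6: €6,770.00 / 0.1 = 67700.00000
PV of perpetuity: 67700.00000 / (1+0.1)^6 = 38214.88506
Total PV = 55311.81088 + 38214.88506 = 93526.69595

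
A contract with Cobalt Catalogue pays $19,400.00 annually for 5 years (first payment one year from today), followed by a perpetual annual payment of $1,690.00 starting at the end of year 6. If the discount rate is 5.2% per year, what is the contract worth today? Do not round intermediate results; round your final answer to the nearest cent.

PV of 5-year annuity: $19,400.00 × [1 − (1+0.052)^−5] / 0.052 = 83529.51129
Perpetuity value at year 5: $1,690.00 / 0.052 = 32500.00000
PV of perpetuity: 32500.00000 / (1+0.052)^5 = 25223.46010
Total PV = 83529.51129 + 25223.46010 = 108752.97139

$108752.97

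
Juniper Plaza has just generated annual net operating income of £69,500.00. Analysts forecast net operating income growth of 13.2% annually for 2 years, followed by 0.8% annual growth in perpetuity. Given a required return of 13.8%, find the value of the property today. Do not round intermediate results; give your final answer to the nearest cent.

D_1 = 78674.00000
D_2 = 89058.96800
Terminal value at year 2: TV = D_2×(1+g_2)/(r−g_2) = 89771.43974/0.13 = 690549.53649
P_0 = D_1/(1+r)^1 + D_2/(1+r)^2 + TV/(1+r)^2
    = 69133.56766 + 68769.06731 + 533224.76803 = 671127.40300

£671127.40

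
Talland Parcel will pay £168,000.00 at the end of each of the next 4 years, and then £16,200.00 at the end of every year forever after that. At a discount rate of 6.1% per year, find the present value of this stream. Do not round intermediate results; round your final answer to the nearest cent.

PV of 4-year annuity: £168,000.00 × [1 − (1+0.061)^−4] / 0.061 = 580807.21255
Perpetuity value at year 4: £16,200.00 / 0.061 = 265573.77049
PV of perpetuity: 265573.77049 / (1+0.061)^4 = 209567.36071
Total PV = 580807.21255 + 209567.36071 = 790374.57326

£790374.57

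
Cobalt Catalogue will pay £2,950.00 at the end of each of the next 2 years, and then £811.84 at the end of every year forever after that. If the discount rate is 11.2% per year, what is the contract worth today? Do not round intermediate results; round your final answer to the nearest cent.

£10900.52

PV of 2-year annuity: £2,950.00 × [1 − (1+0.112)^−2] / 0.112 = 5038.55908
Perpetuity value at year 2: £811.84 / 0.112 = 7248.57143
PV of perpetuity: 7248.57143 / (1+0.112)^2 = 5861.95997
Total PV = 5038.55908 + 5861.95997 = 10900.51905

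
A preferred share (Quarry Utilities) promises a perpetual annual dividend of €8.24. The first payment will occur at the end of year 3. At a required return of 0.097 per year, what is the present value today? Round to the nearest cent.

€70.59

Value at end of year 2: C / r = €8.24 / 0.097 = €84.9485
Discount to today: PV = €84.9485 / (1 + 0.097)^2 = €84.9485 / 1.203409 = €70.59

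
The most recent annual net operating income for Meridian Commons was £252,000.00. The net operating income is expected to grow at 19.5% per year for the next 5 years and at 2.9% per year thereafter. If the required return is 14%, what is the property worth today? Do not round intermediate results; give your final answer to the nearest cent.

D_1 = 301140.00000
D_2 = 359862.30000
D_3 = 430035.44850
D_4 = 513892.36096
D_5 = 614101.37134
Terminal value at year 5: TV = D_5×(1+g_2)/(r−g_2) = 631910.31111/0.111 = 5692885.68570
P_0 = D_1/(1+r)^1 + D_2/(1+r)^2 + D_3/(1+r)^3 + D_4/(1+r)^4 + D_5/(1+r)^5 + TV/(1+r)^5
    = 264157.89474 + 276902.35457 + 290261.67869 + 304265.53161 + 318945.00902 + 2956706.43494 = 4411238.90357

£4411238.90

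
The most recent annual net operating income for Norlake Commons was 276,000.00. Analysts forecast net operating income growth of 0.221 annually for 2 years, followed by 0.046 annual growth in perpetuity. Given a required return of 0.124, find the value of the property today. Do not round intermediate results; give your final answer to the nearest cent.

4993131.26

D_1 = 336996.00000
D_2 = 411472.11600
Terminal value at year 2: TV = D_2×(1+g_2)/(r−g_2) = 430399.83334/0.078 = 5517946.58123
P_0 = D_1/(1+r)^1 + D_2/(1+r)^2 + TV/(1+r)^2
    = 299818.50534 + 325692.52226 + 4367620.23438 = 4993131.26198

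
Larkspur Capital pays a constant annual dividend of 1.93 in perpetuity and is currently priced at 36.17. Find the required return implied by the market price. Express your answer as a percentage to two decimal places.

5.34%

P = C/r ⇒ r = C/P = 1.93/36.17 = 0.053359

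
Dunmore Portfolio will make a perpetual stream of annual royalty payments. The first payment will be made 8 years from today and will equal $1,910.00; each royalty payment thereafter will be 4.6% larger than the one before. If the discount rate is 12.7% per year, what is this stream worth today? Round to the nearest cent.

$10211.30

Value at end of year 7: C₁ / (r − g) = $1,910.00 / (0.127 − 0.046) = $23,580.2469
Discount to today: PV = $23,580.2469 / (1 + 0.127)^7 = $23,580.2469 / 2.309231 = $10,211.30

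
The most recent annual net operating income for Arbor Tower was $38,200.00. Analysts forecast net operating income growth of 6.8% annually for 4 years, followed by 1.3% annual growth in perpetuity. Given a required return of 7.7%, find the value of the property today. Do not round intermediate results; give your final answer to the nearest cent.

$734310.05

D_1 = 40797.60000
D_2 = 43571.83680
D_3 = 46534.72170
D_4 = 49699.08278
Terminal value at year 4: TV = D_4×(1+g_2)/(r−g_2) = 50345.17085/0.064 = 786643.29460
P_0 = D_1/(1+r)^1 + D_2/(1+r)^2 + D_3/(1+r)^3 + D_4/(1+r)^4 + TV/(1+r)^4
    = 37880.77994 + 37564.22747 + 37250.32027 + 36939.03626 + 584675.68329 = 734310.04723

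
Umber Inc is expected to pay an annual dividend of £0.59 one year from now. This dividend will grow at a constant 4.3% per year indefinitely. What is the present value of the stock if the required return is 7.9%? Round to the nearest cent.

Growing perpetuity: P = D₁ / (r − g) = £0.5900 / (0.079 − 0.043) = £16.39

£16.39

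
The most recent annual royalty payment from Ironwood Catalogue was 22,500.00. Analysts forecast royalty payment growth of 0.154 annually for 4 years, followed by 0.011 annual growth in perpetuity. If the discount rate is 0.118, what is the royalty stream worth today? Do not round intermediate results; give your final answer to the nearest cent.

D_1 = 25965.00000
D_2 = 29963.61000
D_3 = 34578.00594
D_4 = 39903.01885
Terminal value at year 4: TV = D_4×(1+g_2)/(r−g_2) = 40341.95206/0.107 = 377027.58937
P_0 = D_1/(1+r)^1 + D_2/(1+r)^2 + D_3/(1+r)^3 + D_4/(1+r)^4 + TV/(1+r)^4
    = 23224.50805 + 23972.34552 + 24744.26362 + 25541.03776 + 241327.00167 = 338809.15662

338809.16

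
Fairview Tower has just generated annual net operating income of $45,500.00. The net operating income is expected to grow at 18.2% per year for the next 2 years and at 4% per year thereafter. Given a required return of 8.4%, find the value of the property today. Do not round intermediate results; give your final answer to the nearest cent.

D_1 = 53781.00000
D_2 = 63569.14200
Terminal value at year 2: TV = D_2×(1+g_2)/(r−g_2) = 66111.90768/0.044 = 1502543.35636
P_0 = D_1/(1+r)^1 + D_2/(1+r)^2 + TV/(1+r)^2
    = 49613.46863 + 54098.81912 + 1278699.36102 = 1382411.64878

$1382411.65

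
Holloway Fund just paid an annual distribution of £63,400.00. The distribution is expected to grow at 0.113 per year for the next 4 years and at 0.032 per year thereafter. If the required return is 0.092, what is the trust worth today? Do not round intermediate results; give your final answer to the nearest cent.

D_1 = 70564.20000
D_2 = 78537.95460
D_3 = 87412.74347
D_4 = 97290.38348
Terminal value at year 4: TV = D_4×(1+g_2)/(r−g_2) = 100403.67575/0.06 = 1673394.59589
P_0 = D_1/(1+r)^1 + D_2/(1+r)^2 + D_3/(1+r)^3 + D_4/(1+r)^4 + TV/(1+r)^4
    = 64619.23077 + 65861.90828 + 67128.48344 + 68419.41582 + 1176813.95206 = 1442842.99037

£1442842.99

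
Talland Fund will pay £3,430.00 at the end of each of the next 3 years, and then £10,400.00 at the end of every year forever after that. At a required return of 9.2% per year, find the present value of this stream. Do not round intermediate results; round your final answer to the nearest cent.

£95463.05

PV of 3-year annuity: £3,430.00 × [1 − (1+0.092)^−3] / 0.092 = 8651.48603
Perpetuity value at year 3: £10,400.00 / 0.092 = 113043.47826
PV of perpetuity: 113043.47826 / (1+0.092)^3 = 86811.56726
Total PV = 8651.48603 + 86811.56726 = 95463.05329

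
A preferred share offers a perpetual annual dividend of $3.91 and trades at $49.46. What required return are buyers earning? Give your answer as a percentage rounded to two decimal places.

7.91%

P = C/r ⇒ r = C/P = $3.91/$49.46 = 0.079054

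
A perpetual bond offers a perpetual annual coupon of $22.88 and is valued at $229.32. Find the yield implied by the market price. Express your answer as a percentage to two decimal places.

9.98%

P = C/r ⇒ r = C/P = $22.88/$229.32 = 0.099773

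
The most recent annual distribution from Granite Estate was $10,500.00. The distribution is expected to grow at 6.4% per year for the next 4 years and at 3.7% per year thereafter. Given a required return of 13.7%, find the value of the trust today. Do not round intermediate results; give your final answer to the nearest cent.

$119178.88

D_1 = 11172.00000
D_2 = 11887.00800
D_3 = 12647.77651
D_4 = 13457.23421
Terminal value at year 4: TV = D_4×(1+g_2)/(r−g_2) = 13955.15187/0.1 = 139551.51874
P_0 = D_1/(1+r)^1 + D_2/(1+r)^2 + D_3/(1+r)^3 + D_4/(1+r)^4 + TV/(1+r)^4
    = 9825.85752 + 9194.99771 + 8604.64166 + 8052.18885 + 83501.19841 = 119178.88416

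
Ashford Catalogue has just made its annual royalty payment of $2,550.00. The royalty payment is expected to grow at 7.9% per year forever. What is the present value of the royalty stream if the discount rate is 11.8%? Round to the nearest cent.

D₁ = D₀ × (1 + g) = $2,550.00 × 1.079 = $2,751.4500
Growing perpetuity: P = D₁ / (r − g) = $2,751.4500 / (0.118 − 0.079) = $70,550.00

$70550.00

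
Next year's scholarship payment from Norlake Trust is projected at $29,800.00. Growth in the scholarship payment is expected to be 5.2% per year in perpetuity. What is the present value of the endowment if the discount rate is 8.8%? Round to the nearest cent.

Growing perpetuity: P = D₁ / (r − g) = $29,800.0000 / (0.088 − 0.052) = $827,777.78

$827777.78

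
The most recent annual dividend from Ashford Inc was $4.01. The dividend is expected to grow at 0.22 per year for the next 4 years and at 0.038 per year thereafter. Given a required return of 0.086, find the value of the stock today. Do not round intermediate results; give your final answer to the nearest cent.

D_1 = 4.89220
D_2 = 5.96848
D_3 = 7.28155
D_4 = 8.88349
Terminal value at year 4: TV = D_4×(1+g_2)/(r−g_2) = 9.22106/0.048 = 192.10551
P_0 = D_1/(1+r)^1 + D_2/(1+r)^2 + D_3/(1+r)^3 + D_4/(1+r)^4 + TV/(1+r)^4
    = 4.50479 + 5.06063 + 5.68505 + 6.38652 + 138.10853 = 159.74552

$159.75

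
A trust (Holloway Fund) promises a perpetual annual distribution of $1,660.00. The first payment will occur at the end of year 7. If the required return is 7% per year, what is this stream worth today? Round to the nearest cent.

Value at end of year 6: C / r = $1,660.00 / 0.07 = $23,714.2857
Discount to today: PV = $23,714.2857 / (1 + 0.07)^6 = $23,714.2857 / 1.500730 = $15,801.83

$15801.83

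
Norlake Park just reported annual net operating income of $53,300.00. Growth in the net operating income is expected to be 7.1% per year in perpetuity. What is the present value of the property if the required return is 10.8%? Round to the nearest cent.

$1542818.92

D₁ = D₀ × (1 + g) = $53,300.00 × 1.071 = $57,084.3000
Growing perpetuity: P = D₁ / (r − g) = $57,084.3000 / (0.108 − 0.071) = $1,542,818.92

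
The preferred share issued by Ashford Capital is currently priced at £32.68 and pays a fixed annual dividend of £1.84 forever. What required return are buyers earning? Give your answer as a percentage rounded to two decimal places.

5.63%

P = C/r ⇒ r = C/P = £1.84/£32.68 = 0.056304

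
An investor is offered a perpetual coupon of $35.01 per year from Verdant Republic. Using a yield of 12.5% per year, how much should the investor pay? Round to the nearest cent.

Level perpetuity: PV = C / r = $35.01 / 0.125 = $280.08

$280.08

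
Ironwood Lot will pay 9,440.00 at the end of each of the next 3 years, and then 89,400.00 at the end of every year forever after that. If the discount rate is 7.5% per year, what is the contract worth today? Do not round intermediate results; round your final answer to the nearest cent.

PV of 3-year annuity: 9,440.00 × [1 − (1+0.075)^−3] / 0.075 = 24548.96298
Perpetuity value at year 3: 89,400.00 / 0.075 = 1192000.00000
PV of perpetuity: 1192000.00000 / (1+0.075)^3 = 959512.99886
Total PV = 24548.96298 + 959512.99886 = 984061.96184

984061.96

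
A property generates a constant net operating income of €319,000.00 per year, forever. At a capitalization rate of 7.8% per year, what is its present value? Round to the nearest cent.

€4089743.59

Level perpetuity: PV = C / r = €319,000.00 / 0.078 = €4,089,743.59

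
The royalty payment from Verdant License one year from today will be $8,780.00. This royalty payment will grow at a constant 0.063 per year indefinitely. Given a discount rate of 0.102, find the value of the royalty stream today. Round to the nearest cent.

$225128.21

Growing perpetuity: P = D₁ / (r − g) = $8,780.0000 / (0.102 − 0.063) = $225,128.21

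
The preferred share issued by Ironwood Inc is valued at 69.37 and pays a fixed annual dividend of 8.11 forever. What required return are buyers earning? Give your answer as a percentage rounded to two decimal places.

P = C/r ⇒ r = C/P = 8.11/69.37 = 0.116909

11.69%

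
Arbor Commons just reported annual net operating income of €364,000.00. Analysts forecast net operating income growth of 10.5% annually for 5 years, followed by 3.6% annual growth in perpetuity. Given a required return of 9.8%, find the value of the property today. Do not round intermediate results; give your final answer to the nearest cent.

€8133797.46

D_1 = 402220.00000
D_2 = 444453.10000
D_3 = 491120.67550
D_4 = 542688.34643
D_5 = 599670.62280
Terminal value at year 5: TV = D_5×(1+g_2)/(r−g_2) = 621258.76522/0.062 = 10020302.66489
P_0 = D_1/(1+r)^1 + D_2/(1+r)^2 + D_3/(1+r)^3 + D_4/(1+r)^4 + D_5/(1+r)^5 + TV/(1+r)^5
    = 366320.58288 + 368655.96000 + 371006.22568 + 373371.47485 + 375751.80301 + 6278691.41802 = 8133797.46444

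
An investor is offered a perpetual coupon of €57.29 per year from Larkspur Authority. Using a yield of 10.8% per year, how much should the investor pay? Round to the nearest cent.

Level perpetuity: PV = C / r = €57.29 / 0.108 = €530.46

€530.46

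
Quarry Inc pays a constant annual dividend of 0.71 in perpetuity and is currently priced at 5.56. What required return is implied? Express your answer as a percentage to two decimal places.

P = C/r ⇒ r = C/P = 0.71/5.56 = 0.127698

12.77%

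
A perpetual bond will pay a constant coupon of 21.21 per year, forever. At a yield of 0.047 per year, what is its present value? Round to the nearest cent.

Level perpetuity: PV = C / r = 21.21 / 0.047 = 451.28

451.28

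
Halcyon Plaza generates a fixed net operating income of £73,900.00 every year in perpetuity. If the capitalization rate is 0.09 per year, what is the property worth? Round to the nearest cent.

£821111.11

Level perpetuity: PV = C / r = £73,900.00 / 0.09 = £821,111.11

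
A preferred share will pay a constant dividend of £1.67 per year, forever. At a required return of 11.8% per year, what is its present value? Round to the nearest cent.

£14.15

Level perpetuity: PV = C / r = £1.67 / 0.118 = £14.15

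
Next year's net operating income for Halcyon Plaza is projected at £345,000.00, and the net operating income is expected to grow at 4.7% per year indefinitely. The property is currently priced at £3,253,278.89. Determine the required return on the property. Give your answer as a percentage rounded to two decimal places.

15.30%

P = D₁/(r − g) ⇒ r = D₁/P + g = £345,000.0000/£3,253,278.89 + 0.047 = 0.106047 + 0.047 = 0.153047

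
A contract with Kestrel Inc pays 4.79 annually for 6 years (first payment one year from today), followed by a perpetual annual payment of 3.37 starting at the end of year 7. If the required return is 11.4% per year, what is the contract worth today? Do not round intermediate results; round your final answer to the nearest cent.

PV of 6-year annuity: 4.79 × [1 − (1+0.114)^−6] / 0.114 = 20.03290
Perpetuity value at year 6: 3.37 / 0.114 = 29.56140
PV of perpetuity: 29.56140 / (1+0.114)^6 = 15.46728
Total PV = 20.03290 + 15.46728 = 35.50017

35.50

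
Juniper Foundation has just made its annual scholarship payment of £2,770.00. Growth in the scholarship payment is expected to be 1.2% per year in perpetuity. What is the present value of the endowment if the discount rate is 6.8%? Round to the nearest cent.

£50057.86

D₁ = D₀ × (1 + g) = £2,770.00 × 1.012 = £2,803.2400
Growing perpetuity: P = D₁ / (r − g) = £2,803.2400 / (0.068 − 0.012) = £50,057.86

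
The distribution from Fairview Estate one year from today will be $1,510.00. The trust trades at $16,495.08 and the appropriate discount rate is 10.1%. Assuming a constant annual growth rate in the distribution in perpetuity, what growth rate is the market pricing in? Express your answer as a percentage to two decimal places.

P = D₁/(r−g) ⇒ g = r − D₁/P = 0.101 − $1,510.00/$16,495.08 = 0.009458

0.95%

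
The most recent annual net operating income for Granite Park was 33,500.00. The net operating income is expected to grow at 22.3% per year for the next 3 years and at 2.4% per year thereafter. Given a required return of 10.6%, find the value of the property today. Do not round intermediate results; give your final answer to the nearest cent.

D_1 = 40970.50000
D_2 = 50106.92150
D_3 = 61280.76499
Terminal value at year 3: TV = D_3×(1+g_2)/(r−g_2) = 62751.50335/0.082 = 765262.23603
P_0 = D_1/(1+r)^1 + D_2/(1+r)^2 + D_3/(1+r)^3 + TV/(1+r)^3
    = 37043.85172 + 40962.59553 + 45295.88999 + 565646.23596 = 688948.57319

688948.57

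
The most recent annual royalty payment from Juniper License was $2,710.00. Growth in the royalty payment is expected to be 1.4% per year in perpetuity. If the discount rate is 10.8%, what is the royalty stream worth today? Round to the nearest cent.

$29233.40

D₁ = D₀ × (1 + g) = $2,710.00 × 1.014 = $2,747.9400
Growing perpetuity: P = D₁ / (r − g) = $2,747.9400 / (0.108 − 0.014) = $29,233.40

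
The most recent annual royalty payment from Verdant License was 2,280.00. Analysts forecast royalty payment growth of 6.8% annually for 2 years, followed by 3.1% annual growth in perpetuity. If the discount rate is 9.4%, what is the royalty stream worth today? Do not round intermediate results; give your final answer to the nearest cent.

D_1 = 2435.04000
D_2 = 2600.62272
Terminal value at year 2: TV = D_2×(1+g_2)/(r−g_2) = 2681.24202/0.063 = 42559.39721
P_0 = D_1/(1+r)^1 + D_2/(1+r)^2 + TV/(1+r)^2
    = 2225.81353 + 2172.91485 + 35559.92401 = 39958.65239

39958.65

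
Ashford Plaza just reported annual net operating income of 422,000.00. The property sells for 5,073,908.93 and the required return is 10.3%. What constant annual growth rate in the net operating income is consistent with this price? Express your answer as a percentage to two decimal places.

1.83%

P = D₀(1+g)/(r−g) ⇒ P(r−g) = D₀(1+g) ⇒ g(P+D₀) = P·r − D₀
g = (P·r − D₀)/(P + D₀) = (5,073,908.93×0.103 − 422,000.00) / (5,073,908.93 + 422,000.00) = 0.018307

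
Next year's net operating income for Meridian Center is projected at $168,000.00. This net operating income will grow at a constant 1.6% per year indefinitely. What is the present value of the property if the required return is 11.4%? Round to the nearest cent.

Growing perpetuity: P = D₁ / (r − g) = $168,000.0000 / (0.114 − 0.016) = $1,714,285.71

$1714285.71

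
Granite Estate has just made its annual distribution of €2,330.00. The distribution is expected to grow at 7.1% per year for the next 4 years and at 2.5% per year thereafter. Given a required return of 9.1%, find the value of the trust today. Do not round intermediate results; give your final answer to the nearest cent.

€42504.92

D_1 = 2495.43000
D_2 = 2672.60553
D_3 = 2862.36052
D_4 = 3065.58812
Terminal value at year 4: TV = D_4×(1+g_2)/(r−g_2) = 3142.22782/0.066 = 47609.51247
P_0 = D_1/(1+r)^1 + D_2/(1+r)^2 + D_3/(1+r)^3 + D_4/(1+r)^4 + TV/(1+r)^4
    = 2287.28689 + 2245.35679 + 2204.19535 + 2163.78847 + 33604.29061 = 42504.91812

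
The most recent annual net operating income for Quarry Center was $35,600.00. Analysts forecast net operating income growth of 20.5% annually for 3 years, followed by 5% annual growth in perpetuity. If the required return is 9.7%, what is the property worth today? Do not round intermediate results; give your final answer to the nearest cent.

$1183345.31

D_1 = 42898.00000
D_2 = 51692.09000
D_3 = 62288.96845
Terminal value at year 3: TV = D_3×(1+g_2)/(r−g_2) = 65403.41687/0.047 = 1391562.06112
P_0 = D_1/(1+r)^1 + D_2/(1+r)^2 + D_3/(1+r)^3 + TV/(1+r)^3
    = 39104.83136 + 42954.71448 + 47183.61983 + 1054102.14508 = 1183345.31075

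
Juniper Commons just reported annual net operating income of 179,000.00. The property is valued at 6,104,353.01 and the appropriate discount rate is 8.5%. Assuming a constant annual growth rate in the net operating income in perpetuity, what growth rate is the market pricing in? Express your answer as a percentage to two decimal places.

5.41%

P = D₀(1+g)/(r−g) ⇒ P(r−g) = D₀(1+g) ⇒ g(P+D₀) = P·r − D₀
g = (P·r − D₀)/(P + D₀) = (6,104,353.01×0.085 − 179,000.00) / (6,104,353.01 + 179,000.00) = 0.054091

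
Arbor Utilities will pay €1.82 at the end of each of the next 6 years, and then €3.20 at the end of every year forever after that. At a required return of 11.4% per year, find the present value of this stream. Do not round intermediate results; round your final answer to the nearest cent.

PV of 6-year annuity: €1.82 × [1 − (1+0.114)^−6] / 0.114 = 7.61166
Perpetuity value at year 6: €3.20 / 0.114 = 28.07018
PV of perpetuity: 28.07018 / (1+0.114)^6 = 14.68703
Total PV = 7.61166 + 14.68703 = 22.29869

€22.30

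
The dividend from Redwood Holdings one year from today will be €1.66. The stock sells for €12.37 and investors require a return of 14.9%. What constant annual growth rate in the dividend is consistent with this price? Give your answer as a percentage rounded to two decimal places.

1.48%

P = D₁/(r−g) ⇒ g = r − D₁/P = 0.149 − €1.66/€12.37 = 0.014804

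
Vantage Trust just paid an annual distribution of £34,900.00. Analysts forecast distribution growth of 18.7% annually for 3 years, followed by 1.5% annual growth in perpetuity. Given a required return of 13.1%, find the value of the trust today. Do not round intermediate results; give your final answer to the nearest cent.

D_1 = 41426.30000
D_2 = 49173.01810
D_3 = 58368.37248
Terminal value at year 3: TV = D_3×(1+g_2)/(r−g_2) = 59243.89807/0.116 = 510723.25924
P_0 = D_1/(1+r)^1 + D_2/(1+r)^2 + D_3/(1+r)^3 + TV/(1+r)^3
    = 36628.02829 + 38441.61767 + 40345.00457 + 353018.79003 = 468433.44057

£468433.44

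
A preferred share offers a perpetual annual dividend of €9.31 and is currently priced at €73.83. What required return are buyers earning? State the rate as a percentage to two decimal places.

P = C/r ⇒ r = C/P = €9.31/€73.83 = 0.126101

12.61%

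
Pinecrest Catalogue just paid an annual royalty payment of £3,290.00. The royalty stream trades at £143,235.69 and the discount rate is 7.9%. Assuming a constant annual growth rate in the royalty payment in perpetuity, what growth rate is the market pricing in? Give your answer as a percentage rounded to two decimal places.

5.48%

P = D₀(1+g)/(r−g) ⇒ P(r−g) = D₀(1+g) ⇒ g(P+D₀) = P·r − D₀
g = (P·r − D₀)/(P + D₀) = (£143,235.69×0.079 − £3,290.00) / (£143,235.69 + £3,290.00) = 0.054773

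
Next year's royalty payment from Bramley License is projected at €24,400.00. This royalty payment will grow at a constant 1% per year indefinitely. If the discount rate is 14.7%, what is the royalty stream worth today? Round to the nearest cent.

Growing perpetuity: P = D₁ / (r − g) = €24,400.0000 / (0.147 − 0.01) = €178,102.19

€178102.19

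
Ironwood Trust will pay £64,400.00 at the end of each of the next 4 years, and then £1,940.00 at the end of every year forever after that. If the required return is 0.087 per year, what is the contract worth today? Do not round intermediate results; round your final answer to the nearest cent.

£225991.43

PV of 4-year annuity: £64,400.00 × [1 − (1+0.087)^−4] / 0.087 = 210019.24541
Perpetuity value at year 4: £1,940.00 / 0.087 = 22298.85057
PV of perpetuity: 22298.85057 / (1+0.087)^4 = 15972.18387
Total PV = 210019.24541 + 15972.18387 = 225991.42928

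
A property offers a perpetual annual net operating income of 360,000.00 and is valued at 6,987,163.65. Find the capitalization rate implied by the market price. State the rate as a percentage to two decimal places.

5.15%

P = C/r ⇒ r = C/P = 360,000.00/6,987,163.65 = 0.051523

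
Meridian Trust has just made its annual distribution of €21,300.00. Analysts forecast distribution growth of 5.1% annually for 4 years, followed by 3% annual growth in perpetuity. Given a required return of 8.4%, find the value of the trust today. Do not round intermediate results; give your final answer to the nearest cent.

€437928.58

D_1 = 22386.30000
D_2 = 23528.00130
D_3 = 24727.92937
D_4 = 25989.05376
Terminal value at year 4: TV = D_4×(1+g_2)/(r−g_2) = 26768.72538/0.054 = 495717.13661
P_0 = D_1/(1+r)^1 + D_2/(1+r)^2 + D_3/(1+r)^3 + D_4/(1+r)^4 + TV/(1+r)^4
    = 20651.56827 + 20022.87661 + 19413.32410 + 18822.32807 + 359018.47978 = 437928.57682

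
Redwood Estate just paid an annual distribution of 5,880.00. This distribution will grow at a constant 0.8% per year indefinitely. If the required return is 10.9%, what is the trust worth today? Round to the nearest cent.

D₁ = D₀ × (1 + g) = 5,880.00 × 1.008 = 5,927.0400
Growing perpetuity: P = D₁ / (r − g) = 5,927.0400 / (0.109 − 0.008) = 58,683.56

58683.56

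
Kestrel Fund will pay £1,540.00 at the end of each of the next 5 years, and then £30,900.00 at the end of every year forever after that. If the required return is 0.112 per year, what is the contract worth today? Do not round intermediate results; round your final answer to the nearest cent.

PV of 5-year annuity: £1,540.00 × [1 − (1+0.112)^−5] / 0.112 = 5663.16165
Perpetuity value at year 5: £30,900.00 / 0.112 = 275892.85714
PV of perpetuity: 275892.85714 / (1+0.112)^5 = 162261.88636
Total PV = 5663.16165 + 162261.88636 = 167925.04801

£167925.05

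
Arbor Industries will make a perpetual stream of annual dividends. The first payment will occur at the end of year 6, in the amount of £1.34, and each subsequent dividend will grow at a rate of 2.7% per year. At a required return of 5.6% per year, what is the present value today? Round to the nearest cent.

£35.19

Value at end of year 5: C₁ / (r − g) = £1.34 / (0.056 − 0.027) = £46.2069
Discount to today: PV = £46.2069 / (1 + 0.056)^5 = £46.2069 / 1.313166 = £35.19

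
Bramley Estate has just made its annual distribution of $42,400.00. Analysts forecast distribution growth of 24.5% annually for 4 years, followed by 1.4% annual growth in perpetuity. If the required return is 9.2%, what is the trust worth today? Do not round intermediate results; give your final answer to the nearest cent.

$1169243.33

D_1 = 52788.00000
D_2 = 65721.06000
D_3 = 81822.71970
D_4 = 101869.28603
Terminal value at year 4: TV = D_4×(1+g_2)/(r−g_2) = 103295.45603/0.078 = 1324300.71834
P_0 = D_1/(1+r)^1 + D_2/(1+r)^2 + D_3/(1+r)^3 + D_4/(1+r)^4 + TV/(1+r)^4
    = 48340.65934 + 55113.66381 + 62835.63319 + 71639.52685 + 931313.84904 = 1169243.33223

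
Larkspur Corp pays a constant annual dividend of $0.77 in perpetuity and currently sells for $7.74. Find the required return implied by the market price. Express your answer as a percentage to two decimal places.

9.95%

P = C/r ⇒ r = C/P = $0.77/$7.74 = 0.099483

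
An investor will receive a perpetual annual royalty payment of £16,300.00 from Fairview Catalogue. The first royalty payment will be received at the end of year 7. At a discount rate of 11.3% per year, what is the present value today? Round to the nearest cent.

£75881.90

Value at end of year 6: C / r = £16,300.00 / 0.113 = £144,247.7876
Discount to today: PV = £144,247.7876 / (1 + 0.113)^6 = £144,247.7876 / 1.900951 = £75,881.90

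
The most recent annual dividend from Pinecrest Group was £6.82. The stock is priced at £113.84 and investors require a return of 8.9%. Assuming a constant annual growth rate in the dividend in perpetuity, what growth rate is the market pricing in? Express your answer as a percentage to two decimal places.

2.74%

P = D₀(1+g)/(r−g) ⇒ P(r−g) = D₀(1+g) ⇒ g(P+D₀) = P·r − D₀
g = (P·r − D₀)/(P + D₀) = (£113.84×0.089 − £6.82) / (£113.84 + £6.82) = 0.027447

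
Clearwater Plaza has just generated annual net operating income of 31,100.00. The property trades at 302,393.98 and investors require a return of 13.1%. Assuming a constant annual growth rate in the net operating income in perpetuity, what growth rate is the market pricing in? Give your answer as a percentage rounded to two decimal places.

2.55%

P = D₀(1+g)/(r−g) ⇒ P(r−g) = D₀(1+g) ⇒ g(P+D₀) = P·r − D₀
g = (P·r − D₀)/(P + D₀) = (302,393.98×0.131 − 31,100.00) / (302,393.98 + 31,100.00) = 0.025529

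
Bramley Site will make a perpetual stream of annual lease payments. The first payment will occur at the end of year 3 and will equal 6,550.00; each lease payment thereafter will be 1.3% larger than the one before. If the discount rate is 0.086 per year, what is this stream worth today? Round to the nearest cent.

76077.95

Value at end of year 2: C₁ / (r − g) = 6,550.00 / (0.086 − 0.013) = 89,726.0274
Discount to today: PV = 89,726.0274 / (1 + 0.086)^2 = 89,726.0274 / 1.179396 = 76,077.95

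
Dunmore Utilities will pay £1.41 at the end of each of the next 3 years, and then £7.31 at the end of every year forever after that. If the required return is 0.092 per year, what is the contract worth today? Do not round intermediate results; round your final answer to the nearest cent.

PV of 3-year annuity: £1.41 × [1 − (1+0.092)^−3] / 0.092 = 3.55644
Perpetuity value at year 3: £7.31 / 0.092 = 79.45652
PV of perpetuity: 79.45652 / (1+0.092)^3 = 61.01852
Total PV = 3.55644 + 61.01852 = 64.57496

£64.57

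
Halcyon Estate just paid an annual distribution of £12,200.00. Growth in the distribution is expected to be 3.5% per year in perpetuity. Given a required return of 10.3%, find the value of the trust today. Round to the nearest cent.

£185691.18

D₁ = D₀ × (1 + g) = £12,200.00 × 1.035 = £12,627.0000
Growing perpetuity: P = D₁ / (r − g) = £12,627.0000 / (0.103 − 0.035) = £185,691.18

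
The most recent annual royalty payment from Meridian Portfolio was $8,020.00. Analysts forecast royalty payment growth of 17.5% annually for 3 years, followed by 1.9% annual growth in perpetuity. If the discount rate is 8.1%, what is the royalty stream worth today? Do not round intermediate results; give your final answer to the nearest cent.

$197767.41

D_1 = 9423.50000
D_2 = 11072.61250
D_3 = 13010.31969
Terminal value at year 3: TV = D_3×(1+g_2)/(r−g_2) = 13257.51576/0.062 = 213830.89938
P_0 = D_1/(1+r)^1 + D_2/(1+r)^2 + D_3/(1+r)^3 + TV/(1+r)^3
    = 8717.39130 + 9475.42533 + 10299.37536 + 169275.21760 = 197767.40960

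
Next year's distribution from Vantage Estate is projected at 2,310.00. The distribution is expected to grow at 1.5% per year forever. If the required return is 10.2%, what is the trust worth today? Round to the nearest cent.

26551.72

Growing perpetuity: P = D₁ / (r − g) = 2,310.0000 / (0.102 − 0.015) = 26,551.72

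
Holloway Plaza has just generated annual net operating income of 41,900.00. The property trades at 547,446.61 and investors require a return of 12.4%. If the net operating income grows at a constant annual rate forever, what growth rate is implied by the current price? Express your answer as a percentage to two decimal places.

4.41%

P = D₀(1+g)/(r−g) ⇒ P(r−g) = D₀(1+g) ⇒ g(P+D₀) = P·r − D₀
g = (P·r − D₀)/(P + D₀) = (547,446.61×0.124 − 41,900.00) / (547,446.61 + 41,900.00) = 0.044088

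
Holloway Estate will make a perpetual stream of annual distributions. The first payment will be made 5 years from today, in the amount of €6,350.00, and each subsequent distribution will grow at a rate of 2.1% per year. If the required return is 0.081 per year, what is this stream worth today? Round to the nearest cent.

€77503.21

Value at end of year 4: C₁ / (r − g) = €6,350.00 / (0.081 − 0.021) = €105,833.3333
Discount to today: PV = €105,833.3333 / (1 + 0.081)^4 = €105,833.3333 / 1.365535 = €77,503.21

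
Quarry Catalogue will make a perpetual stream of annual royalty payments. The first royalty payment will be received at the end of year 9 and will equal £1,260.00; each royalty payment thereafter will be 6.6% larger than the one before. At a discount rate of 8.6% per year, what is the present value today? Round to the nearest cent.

Value at end of year 8: C₁ / (r − g) = £1,260.00 / (0.086 − 0.066) = £63,000.0000
Discount to today: PV = £63,000.0000 / (1 + 0.086)^8 = £63,000.0000 / 1.934811 = £32,561.32

£32561.32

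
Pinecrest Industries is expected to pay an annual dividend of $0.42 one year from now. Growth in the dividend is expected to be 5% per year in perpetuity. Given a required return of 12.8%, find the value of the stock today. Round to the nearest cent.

Growing perpetuity: P = D₁ / (r − g) = $0.4200 / (0.128 − 0.05) = $5.38

$5.38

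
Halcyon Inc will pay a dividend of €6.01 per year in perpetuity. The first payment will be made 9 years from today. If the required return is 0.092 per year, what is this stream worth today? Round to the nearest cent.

Value at end of year 8: C / r = €6.01 / 0.092 = €65.3261
Discount to today: PV = €65.3261 / (1 + 0.092)^8 = €65.3261 / 2.022000 = €32.31

€32.31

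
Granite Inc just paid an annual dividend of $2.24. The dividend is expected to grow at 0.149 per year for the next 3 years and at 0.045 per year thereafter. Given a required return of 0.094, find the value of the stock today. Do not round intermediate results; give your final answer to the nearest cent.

$62.76

D_1 = 2.57376
D_2 = 2.95725
D_3 = 3.39788
Terminal value at year 3: TV = D_3×(1+g_2)/(r−g_2) = 3.55079/0.049 = 72.46500
P_0 = D_1/(1+r)^1 + D_2/(1+r)^2 + D_3/(1+r)^3 + TV/(1+r)^3
    = 2.35261 + 2.47089 + 2.59511 + 55.34474 = 62.76336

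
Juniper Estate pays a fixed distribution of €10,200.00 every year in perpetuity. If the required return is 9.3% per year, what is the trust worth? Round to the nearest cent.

€109677.42

Level perpetuity: PV = C / r = €10,200.00 / 0.093 = €109,677.42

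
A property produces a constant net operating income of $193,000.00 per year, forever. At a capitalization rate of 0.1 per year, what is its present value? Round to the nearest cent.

$1930000.00

Level perpetuity: PV = C / r = $193,000.00 / 0.1 = $1,930,000.00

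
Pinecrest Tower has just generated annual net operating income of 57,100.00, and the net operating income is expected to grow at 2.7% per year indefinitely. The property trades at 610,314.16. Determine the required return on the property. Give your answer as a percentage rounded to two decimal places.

D₁ = 57,100.00 × 1.027 = 58,641.7000
P = D₁/(r − g) ⇒ r = D₁/P + g = 58,641.7000/610,314.16 + 0.027 = 0.096084 + 0.027 = 0.123084

12.31%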